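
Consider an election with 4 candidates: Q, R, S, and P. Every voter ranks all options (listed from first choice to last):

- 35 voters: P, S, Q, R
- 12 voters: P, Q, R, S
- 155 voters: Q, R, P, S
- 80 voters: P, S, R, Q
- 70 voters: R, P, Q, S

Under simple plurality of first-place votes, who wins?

Q

First-place votes: Q 155, R 70, S 0, P 127.
Q has the most first-place votes.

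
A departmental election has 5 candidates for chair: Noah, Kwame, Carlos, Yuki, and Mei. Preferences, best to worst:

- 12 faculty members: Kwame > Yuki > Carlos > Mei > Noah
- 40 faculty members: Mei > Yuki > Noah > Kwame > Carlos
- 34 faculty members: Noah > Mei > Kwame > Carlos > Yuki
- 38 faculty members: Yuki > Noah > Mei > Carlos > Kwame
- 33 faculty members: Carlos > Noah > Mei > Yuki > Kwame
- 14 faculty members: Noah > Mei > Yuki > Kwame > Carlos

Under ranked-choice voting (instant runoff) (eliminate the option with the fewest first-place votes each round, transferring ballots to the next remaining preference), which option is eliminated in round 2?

Round 1: Noah 48, Kwame 12, Carlos 33, Yuki 38, Mei 40. Eliminate Kwame.
Round 2: Noah 48, Carlos 33, Yuki 50, Mei 40. Eliminate Carlos.

Carlos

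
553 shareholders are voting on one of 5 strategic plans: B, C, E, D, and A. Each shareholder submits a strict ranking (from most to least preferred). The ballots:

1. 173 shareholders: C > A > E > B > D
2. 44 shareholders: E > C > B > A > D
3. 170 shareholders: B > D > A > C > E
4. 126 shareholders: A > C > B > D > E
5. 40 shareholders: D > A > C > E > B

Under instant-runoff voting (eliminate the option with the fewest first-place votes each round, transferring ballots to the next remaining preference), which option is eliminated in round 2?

Round 1: B 170, C 173, E 44, D 40, A 126. Eliminate D.
Round 2: B 170, C 173, E 44, A 166. Eliminate E.

E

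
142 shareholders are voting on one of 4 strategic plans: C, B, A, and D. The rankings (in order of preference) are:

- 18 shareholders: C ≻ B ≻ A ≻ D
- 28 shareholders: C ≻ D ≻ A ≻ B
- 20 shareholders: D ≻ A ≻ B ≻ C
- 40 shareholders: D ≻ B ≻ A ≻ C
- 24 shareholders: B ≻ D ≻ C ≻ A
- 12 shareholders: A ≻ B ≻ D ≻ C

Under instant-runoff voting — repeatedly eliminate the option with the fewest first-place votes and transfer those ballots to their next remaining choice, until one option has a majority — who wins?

D

Round 1: C 46, B 24, A 12, D 60. Eliminate A.
Round 2: C 46, B 36, D 60. Eliminate B.
Round 3: C 46, D 96. D has a majority.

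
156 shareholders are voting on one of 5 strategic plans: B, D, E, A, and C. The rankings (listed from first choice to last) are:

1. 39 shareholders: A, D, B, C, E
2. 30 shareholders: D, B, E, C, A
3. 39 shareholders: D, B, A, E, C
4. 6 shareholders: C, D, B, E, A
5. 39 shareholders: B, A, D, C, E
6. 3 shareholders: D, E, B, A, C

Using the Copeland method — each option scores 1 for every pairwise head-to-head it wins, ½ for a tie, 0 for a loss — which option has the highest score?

B: beats E, A, and C; loses to D → score 3.
D: beats B, E, and C; ties A → score 3.5.
E: loses to B, D, A, and C → score 0.
A: beats E and C; ties D; loses to B → score 2.5.
C: beats E; loses to B, D, and A → score 1.
D has the best pairwise record.

D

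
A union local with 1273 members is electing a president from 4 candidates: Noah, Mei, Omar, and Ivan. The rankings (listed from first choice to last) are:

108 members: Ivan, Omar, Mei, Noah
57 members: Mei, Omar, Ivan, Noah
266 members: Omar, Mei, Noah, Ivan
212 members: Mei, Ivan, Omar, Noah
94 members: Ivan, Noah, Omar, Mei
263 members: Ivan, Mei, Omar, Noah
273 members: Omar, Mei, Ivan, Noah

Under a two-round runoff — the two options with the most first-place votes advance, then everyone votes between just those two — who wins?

Round 1 first-place votes: Noah 0, Mei 269, Omar 539, Ivan 465.
Omar and Ivan advance.
Runoff: Omar is preferred to Ivan by 596 voters; Ivan by 677.
Ivan wins the runoff.

Ivan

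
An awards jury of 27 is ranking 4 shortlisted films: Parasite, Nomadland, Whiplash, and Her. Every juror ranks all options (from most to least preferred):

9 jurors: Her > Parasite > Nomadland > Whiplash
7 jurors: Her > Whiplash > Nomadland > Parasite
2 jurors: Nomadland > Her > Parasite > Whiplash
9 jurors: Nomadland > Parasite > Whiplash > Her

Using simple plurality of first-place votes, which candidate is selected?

First-place votes: Parasite 0, Nomadland 11, Whiplash 0, Her 16.
Her has the most first-place votes.

Her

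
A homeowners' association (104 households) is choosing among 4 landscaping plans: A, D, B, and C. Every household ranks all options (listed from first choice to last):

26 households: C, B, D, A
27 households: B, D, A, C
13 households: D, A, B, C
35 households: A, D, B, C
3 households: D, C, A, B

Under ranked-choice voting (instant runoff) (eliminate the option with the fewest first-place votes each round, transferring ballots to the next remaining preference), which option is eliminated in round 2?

Round 1: A 35, D 16, B 27, C 26. Eliminate D.
Round 2: A 48, B 27, C 29. Eliminate B.

B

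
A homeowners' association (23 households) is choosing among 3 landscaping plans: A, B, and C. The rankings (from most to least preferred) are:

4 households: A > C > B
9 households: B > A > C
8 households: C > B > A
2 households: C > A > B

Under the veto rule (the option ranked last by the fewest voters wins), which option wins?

Last-place votes: A 8, B 6, C 9.
B is ranked last by the fewest voters, so B wins.

B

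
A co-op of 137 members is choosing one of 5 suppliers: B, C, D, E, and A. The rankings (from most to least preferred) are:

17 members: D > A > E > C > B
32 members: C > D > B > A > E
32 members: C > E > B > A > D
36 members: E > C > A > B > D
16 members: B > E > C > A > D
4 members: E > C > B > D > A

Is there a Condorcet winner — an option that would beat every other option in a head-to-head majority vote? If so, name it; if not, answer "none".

E

E vs B: 89–48 for E.
E vs C: 73–64 for E.
E vs D: 88–49 for E.
E vs A: 88–49 for E.
E beats every other option head-to-head.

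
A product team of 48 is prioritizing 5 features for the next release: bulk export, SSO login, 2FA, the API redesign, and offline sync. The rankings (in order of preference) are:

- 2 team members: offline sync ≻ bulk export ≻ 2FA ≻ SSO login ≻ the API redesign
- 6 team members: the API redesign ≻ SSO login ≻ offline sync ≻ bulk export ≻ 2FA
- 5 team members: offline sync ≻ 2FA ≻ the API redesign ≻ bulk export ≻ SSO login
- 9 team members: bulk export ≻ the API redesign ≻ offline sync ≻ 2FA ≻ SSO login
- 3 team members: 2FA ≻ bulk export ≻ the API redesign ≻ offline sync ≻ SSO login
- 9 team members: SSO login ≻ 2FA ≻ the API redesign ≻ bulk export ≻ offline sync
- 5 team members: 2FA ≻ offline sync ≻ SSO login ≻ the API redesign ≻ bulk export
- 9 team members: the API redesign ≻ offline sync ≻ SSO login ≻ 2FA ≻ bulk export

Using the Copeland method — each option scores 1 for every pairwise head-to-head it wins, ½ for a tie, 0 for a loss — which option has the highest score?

bulk export: loses to SSO login, 2FA, the API redesign, and offline sync → score 0.
SSO login: beats bulk export; ties 2FA; loses to the API redesign and offline sync → score 1.5.
2FA: beats bulk export; ties SSO login and the API redesign; loses to offline sync → score 2.
the API redesign: beats bulk export, SSO login, and offline sync; ties 2FA → score 3.5.
offline sync: beats bulk export, SSO login, and 2FA; loses to the API redesign → score 3.
the API redesign has the best pairwise record.

the API redesign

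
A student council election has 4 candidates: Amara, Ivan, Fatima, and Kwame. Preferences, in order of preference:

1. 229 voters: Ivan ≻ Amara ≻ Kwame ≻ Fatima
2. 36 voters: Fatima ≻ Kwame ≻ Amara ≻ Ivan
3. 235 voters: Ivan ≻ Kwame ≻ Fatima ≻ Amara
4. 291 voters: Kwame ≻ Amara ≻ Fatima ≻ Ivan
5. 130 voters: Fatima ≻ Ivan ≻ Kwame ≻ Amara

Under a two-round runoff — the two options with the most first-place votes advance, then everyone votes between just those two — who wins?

Ivan

Round 1 first-place votes: Amara 0, Ivan 464, Fatima 166, Kwame 291.
Ivan and Kwame advance.
Runoff: Ivan is preferred to Kwame by 594 voters; Kwame by 327.
Ivan wins the runoff.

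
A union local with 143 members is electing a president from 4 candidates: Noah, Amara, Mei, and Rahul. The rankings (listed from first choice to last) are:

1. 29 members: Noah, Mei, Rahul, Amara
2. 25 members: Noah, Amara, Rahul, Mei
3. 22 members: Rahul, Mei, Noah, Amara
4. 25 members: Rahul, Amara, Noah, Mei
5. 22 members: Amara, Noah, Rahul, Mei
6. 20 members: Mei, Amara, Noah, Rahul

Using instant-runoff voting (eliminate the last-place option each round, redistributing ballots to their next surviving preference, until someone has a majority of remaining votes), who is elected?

Noah

Round 1: Noah 54, Amara 22, Mei 20, Rahul 47. Eliminate Mei.
Round 2: Noah 54, Amara 42, Rahul 47. Eliminate Amara.
Round 3: Noah 96, Rahul 47. Noah has a majority.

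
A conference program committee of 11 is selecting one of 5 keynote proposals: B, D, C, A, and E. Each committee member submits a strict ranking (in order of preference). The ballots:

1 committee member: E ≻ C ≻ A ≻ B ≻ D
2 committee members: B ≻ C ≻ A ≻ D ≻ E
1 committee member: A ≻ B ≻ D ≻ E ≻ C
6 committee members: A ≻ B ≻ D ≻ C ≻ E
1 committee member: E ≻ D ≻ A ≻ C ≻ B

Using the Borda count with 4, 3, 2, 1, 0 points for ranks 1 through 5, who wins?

B: 1·1 + 2·4 + 1·3 + 6·3 + 1·0 = 30
D: 1·0 + 2·1 + 1·2 + 6·2 + 1·3 = 19
C: 1·3 + 2·3 + 1·0 + 6·1 + 1·1 = 16
A: 1·2 + 2·2 + 1·4 + 6·4 + 1·2 = 36
E: 1·4 + 2·0 + 1·1 + 6·0 + 1·4 = 9
A has the highest Borda score (36).

A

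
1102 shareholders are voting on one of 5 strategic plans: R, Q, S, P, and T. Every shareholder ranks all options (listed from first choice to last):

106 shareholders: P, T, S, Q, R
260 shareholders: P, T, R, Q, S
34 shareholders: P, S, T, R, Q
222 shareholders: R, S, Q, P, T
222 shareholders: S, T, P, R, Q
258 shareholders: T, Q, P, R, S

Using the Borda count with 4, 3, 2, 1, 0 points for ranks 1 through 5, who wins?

T

R: 106·0 + 260·2 + 34·1 + 222·4 + 222·1 + 258·1 = 1922
Q: 106·1 + 260·1 + 34·0 + 222·2 + 222·0 + 258·3 = 1584
S: 106·2 + 260·0 + 34·3 + 222·3 + 222·4 + 258·0 = 1868
P: 106·4 + 260·4 + 34·4 + 222·1 + 222·2 + 258·2 = 2782
T: 106·3 + 260·3 + 34·2 + 222·0 + 222·3 + 258·4 = 2864
T has the highest Borda score (2864).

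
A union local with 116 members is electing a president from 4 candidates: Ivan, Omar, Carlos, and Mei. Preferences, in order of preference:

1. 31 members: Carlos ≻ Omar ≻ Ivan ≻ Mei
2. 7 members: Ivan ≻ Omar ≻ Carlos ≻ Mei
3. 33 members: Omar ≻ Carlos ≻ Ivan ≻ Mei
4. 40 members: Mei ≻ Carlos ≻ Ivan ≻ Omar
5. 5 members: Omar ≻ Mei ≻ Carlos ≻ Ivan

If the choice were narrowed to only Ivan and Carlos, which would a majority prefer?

Voters preferring Ivan to Carlos: 7; preferring Carlos to Ivan: 109.
Carlos wins the head-to-head.

Carlos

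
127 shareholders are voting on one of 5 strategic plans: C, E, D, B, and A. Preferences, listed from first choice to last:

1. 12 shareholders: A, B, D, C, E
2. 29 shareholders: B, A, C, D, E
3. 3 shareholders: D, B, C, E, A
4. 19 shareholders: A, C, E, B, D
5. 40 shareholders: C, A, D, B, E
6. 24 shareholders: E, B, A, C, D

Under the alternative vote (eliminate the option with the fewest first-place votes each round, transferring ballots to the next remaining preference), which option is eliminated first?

Round 1: C 40, E 24, D 3, B 29, A 31. Eliminate D.

D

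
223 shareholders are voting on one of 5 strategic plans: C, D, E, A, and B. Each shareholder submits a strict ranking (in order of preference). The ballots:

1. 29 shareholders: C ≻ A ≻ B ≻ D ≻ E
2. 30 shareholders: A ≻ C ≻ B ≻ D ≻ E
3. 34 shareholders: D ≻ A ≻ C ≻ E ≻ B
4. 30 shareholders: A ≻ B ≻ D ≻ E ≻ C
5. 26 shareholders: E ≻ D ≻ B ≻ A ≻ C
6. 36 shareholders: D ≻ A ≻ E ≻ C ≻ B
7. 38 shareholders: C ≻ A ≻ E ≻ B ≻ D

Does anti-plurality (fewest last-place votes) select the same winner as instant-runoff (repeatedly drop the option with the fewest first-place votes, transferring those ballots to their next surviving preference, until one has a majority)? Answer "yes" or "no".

no

Anti-plurality — last-place votes: C 56, D 38, E 59, A 0, B 70. Winner: A.
Instant-runoff — R1 C 67, D 70, E 26, A 60, B 0 (B out); R2 C 67, D 70, E 26, A 60 (E out); R3 C 67, D 96, A 60 (A out); R4 C 97, D 126 (D winner). Winner: D.
The two methods disagree.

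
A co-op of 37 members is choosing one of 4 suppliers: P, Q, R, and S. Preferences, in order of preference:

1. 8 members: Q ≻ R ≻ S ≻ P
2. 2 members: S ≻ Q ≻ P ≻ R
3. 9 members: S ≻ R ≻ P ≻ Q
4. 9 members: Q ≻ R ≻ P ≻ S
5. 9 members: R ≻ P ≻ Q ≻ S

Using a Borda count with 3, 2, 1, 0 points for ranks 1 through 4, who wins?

P: 8·0 + 2·1 + 9·1 + 9·1 + 9·2 = 38
Q: 8·3 + 2·2 + 9·0 + 9·3 + 9·1 = 64
R: 8·2 + 2·0 + 9·2 + 9·2 + 9·3 = 79
S: 8·1 + 2·3 + 9·3 + 9·0 + 9·0 = 41
R has the highest Borda score (79).

R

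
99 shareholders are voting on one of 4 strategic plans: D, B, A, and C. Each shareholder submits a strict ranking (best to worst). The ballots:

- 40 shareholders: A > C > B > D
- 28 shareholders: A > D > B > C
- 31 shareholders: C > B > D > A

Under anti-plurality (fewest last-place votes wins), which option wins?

Last-place votes: D 40, B 0, A 31, C 28.
B is ranked last by the fewest voters, so B wins.

B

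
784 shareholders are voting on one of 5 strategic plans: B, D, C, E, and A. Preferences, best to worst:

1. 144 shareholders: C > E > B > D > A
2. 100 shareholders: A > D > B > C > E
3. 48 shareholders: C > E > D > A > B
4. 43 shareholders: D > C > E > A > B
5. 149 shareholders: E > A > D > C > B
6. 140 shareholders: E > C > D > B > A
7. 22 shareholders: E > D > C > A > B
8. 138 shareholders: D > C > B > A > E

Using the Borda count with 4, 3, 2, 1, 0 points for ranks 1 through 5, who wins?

B: 144·2 + 100·2 + 48·0 + 43·0 + 149·0 + 140·1 + 22·0 + 138·2 = 904
D: 144·1 + 100·3 + 48·2 + 43·4 + 149·2 + 140·2 + 22·3 + 138·4 = 1908
C: 144·4 + 100·1 + 48·4 + 43·3 + 149·1 + 140·3 + 22·2 + 138·3 = 2024
E: 144·3 + 100·0 + 48·3 + 43·2 + 149·4 + 140·4 + 22·4 + 138·0 = 1906
A: 144·0 + 100·4 + 48·1 + 43·1 + 149·3 + 140·0 + 22·1 + 138·1 = 1098
C has the highest Borda score (2024).

C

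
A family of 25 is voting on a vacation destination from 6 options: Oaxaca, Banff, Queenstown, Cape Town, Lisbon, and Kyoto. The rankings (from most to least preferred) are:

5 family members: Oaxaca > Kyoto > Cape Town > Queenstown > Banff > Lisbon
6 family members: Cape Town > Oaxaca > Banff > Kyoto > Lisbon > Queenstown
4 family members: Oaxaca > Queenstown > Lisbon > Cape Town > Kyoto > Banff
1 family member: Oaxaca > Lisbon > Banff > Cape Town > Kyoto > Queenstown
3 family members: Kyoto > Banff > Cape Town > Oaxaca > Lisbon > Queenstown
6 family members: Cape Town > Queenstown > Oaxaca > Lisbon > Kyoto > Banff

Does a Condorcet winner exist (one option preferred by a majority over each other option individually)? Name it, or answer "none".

Cape Town vs Oaxaca: 15–10 for Cape Town.
Cape Town vs Banff: 21–4 for Cape Town.
Cape Town vs Queenstown: 21–4 for Cape Town.
Cape Town vs Lisbon: 20–5 for Cape Town.
Cape Town vs Kyoto: 17–8 for Cape Town.
Cape Town beats every other option head-to-head.

Cape Town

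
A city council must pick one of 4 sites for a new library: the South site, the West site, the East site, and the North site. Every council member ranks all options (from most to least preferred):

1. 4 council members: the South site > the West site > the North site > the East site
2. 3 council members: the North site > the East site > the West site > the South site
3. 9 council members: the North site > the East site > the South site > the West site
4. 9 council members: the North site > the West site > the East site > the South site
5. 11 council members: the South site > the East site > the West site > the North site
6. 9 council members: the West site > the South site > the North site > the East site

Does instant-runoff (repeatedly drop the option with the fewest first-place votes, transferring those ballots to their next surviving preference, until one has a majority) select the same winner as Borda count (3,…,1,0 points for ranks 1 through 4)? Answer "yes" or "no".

no

Instant-runoff — R1 the South site 15, the West site 9, the East site 0, the North site 21 (the East site out); R2 the South site 15, the West site 9, the North site 21 (the West site out); R3 the South site 24, the North site 21 (the South site winner). Winner: the South site.
Borda — scores: the South site 72, the West site 67, the East site 55, the North site 76. Winner: the North site.
The two methods disagree.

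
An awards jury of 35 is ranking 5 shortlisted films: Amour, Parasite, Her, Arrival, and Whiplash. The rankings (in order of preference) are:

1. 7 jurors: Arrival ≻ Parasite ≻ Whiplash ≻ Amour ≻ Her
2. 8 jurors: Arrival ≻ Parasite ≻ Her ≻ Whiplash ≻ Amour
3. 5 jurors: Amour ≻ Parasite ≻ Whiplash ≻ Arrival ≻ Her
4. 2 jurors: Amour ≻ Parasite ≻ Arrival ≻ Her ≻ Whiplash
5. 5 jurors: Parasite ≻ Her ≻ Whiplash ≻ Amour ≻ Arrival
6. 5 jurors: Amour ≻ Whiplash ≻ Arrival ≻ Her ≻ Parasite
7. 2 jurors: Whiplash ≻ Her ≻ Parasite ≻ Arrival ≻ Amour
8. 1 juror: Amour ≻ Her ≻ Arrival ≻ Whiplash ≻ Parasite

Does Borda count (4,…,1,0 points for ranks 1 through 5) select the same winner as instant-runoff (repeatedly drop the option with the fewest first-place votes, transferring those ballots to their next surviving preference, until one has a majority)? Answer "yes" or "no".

no

Borda — scores: Amour 64, Parasite 90, Her 47, Arrival 83, Whiplash 66. Winner: Parasite.
Instant-runoff — R1 Amour 13, Parasite 5, Her 0, Arrival 15, Whiplash 2 (Her out); R2 Amour 13, Parasite 5, Arrival 15, Whiplash 2 (Whiplash out); R3 Amour 13, Parasite 7, Arrival 15 (Parasite out); R4 Amour 18, Arrival 17 (Amour winner). Winner: Amour.
The two methods disagree.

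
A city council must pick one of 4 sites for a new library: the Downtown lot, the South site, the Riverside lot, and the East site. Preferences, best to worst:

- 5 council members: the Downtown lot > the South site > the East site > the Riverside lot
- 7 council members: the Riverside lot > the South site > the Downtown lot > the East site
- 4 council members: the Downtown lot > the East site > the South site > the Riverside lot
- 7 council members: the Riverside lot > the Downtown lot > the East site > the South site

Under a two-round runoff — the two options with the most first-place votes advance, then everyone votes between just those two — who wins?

Round 1 first-place votes: the Downtown lot 9, the South site 0, the Riverside lot 14, the East site 0.
the Riverside lot and the Downtown lot advance.
Runoff: the Riverside lot is preferred to the Downtown lot by 14 voters; the Downtown lot by 9.
the Riverside lot wins the runoff.

the Riverside lot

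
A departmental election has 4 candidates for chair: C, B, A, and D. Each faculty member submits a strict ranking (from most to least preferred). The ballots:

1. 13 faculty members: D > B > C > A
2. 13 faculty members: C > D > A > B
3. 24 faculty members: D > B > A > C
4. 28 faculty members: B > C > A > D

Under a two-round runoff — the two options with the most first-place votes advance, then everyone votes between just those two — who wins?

D

Round 1 first-place votes: C 13, B 28, A 0, D 37.
D and B advance.
Runoff: D is preferred to B by 50 voters; B by 28.
D wins the runoff.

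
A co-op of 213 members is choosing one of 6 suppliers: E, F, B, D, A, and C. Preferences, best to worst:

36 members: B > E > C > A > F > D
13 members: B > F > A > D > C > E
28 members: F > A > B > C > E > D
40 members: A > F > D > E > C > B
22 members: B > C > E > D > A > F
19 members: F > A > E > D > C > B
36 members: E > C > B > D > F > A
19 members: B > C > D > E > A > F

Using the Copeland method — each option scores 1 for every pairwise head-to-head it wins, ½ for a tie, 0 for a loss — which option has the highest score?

E: beats F, D, A, and C; loses to B → score 4.
F: beats D; loses to E, B, A, and C → score 1.
B: beats E, F, D, A, and C → score 5.
D: loses to E, F, B, A, and C → score 0.
A: beats F and D; loses to E, B, and C → score 2.
C: beats F, D, and A; loses to E and B → score 3.
B has the best pairwise record.

B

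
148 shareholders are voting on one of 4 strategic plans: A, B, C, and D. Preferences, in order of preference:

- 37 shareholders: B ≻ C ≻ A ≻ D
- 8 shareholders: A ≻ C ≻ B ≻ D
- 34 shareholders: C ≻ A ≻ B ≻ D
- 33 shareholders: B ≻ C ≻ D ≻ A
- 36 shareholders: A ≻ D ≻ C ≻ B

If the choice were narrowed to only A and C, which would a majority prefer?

C

Voters preferring A to C: 44; preferring C to A: 104.
C wins the head-to-head.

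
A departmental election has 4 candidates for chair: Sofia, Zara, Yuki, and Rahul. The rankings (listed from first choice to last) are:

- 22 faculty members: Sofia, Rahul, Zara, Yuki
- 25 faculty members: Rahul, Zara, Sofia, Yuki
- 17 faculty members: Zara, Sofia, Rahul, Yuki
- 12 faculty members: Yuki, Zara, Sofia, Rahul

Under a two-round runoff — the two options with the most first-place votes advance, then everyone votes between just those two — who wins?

Round 1 first-place votes: Sofia 22, Zara 17, Yuki 12, Rahul 25.
Rahul and Sofia advance.
Runoff: Rahul is preferred to Sofia by 25 voters; Sofia by 51.
Sofia wins the runoff.

Sofia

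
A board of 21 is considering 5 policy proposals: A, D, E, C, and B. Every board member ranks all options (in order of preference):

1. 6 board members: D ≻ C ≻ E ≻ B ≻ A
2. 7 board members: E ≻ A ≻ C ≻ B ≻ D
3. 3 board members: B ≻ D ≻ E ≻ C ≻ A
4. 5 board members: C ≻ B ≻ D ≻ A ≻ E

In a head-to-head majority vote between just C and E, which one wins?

C

Voters preferring C to E: 11; preferring E to C: 10.
C wins the head-to-head.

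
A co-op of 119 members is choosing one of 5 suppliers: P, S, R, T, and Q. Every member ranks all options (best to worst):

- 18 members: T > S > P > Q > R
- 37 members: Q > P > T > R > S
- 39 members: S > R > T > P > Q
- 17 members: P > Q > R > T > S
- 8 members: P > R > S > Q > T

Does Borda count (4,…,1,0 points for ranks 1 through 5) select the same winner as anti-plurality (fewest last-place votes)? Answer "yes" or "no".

yes

Borda — scores: P 286, S 226, R 212, T 241, Q 225. Winner: P.
Anti-plurality — last-place votes: P 0, S 54, R 18, T 8, Q 39. Winner: P.
The two methods agree.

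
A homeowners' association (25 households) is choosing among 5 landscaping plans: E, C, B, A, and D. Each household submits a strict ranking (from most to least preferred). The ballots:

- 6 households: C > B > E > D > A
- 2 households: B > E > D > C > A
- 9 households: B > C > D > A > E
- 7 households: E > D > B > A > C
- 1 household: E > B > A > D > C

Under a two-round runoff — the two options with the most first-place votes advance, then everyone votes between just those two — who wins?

B

Round 1 first-place votes: E 8, C 6, B 11, A 0, D 0.
B and E advance.
Runoff: B is preferred to E by 17 voters; E by 8.
B wins the runoff.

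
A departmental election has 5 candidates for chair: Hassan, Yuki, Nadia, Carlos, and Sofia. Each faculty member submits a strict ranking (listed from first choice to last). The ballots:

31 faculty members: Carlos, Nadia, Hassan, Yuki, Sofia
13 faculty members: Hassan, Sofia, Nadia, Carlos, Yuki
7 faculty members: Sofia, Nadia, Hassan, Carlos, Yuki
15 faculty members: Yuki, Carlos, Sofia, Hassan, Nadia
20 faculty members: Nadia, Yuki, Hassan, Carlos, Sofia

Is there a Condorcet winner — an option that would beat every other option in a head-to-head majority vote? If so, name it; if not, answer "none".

Carlos vs Hassan: 46–40 for Carlos.
Carlos vs Yuki: 51–35 for Carlos.
Carlos vs Nadia: 46–40 for Carlos.
Carlos vs Sofia: 66–20 for Carlos.
Carlos beats every other option head-to-head.

Carlos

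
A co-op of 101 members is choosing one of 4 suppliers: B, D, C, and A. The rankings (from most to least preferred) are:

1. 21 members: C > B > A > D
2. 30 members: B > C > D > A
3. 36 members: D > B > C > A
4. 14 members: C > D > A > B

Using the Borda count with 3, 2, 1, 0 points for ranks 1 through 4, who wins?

B

B: 21·2 + 30·3 + 36·2 + 14·0 = 204
D: 21·0 + 30·1 + 36·3 + 14·2 = 166
C: 21·3 + 30·2 + 36·1 + 14·3 = 201
A: 21·1 + 30·0 + 36·0 + 14·1 = 35
B has the highest Borda score (204).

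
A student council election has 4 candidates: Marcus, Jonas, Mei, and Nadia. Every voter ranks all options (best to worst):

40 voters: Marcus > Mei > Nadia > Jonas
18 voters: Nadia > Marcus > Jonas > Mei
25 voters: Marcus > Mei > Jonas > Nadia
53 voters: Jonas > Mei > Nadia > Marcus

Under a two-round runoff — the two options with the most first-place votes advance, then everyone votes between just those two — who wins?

Round 1 first-place votes: Marcus 65, Jonas 53, Mei 0, Nadia 18.
Marcus and Jonas advance.
Runoff: Marcus is preferred to Jonas by 83 voters; Jonas by 53.
Marcus wins the runoff.

Marcus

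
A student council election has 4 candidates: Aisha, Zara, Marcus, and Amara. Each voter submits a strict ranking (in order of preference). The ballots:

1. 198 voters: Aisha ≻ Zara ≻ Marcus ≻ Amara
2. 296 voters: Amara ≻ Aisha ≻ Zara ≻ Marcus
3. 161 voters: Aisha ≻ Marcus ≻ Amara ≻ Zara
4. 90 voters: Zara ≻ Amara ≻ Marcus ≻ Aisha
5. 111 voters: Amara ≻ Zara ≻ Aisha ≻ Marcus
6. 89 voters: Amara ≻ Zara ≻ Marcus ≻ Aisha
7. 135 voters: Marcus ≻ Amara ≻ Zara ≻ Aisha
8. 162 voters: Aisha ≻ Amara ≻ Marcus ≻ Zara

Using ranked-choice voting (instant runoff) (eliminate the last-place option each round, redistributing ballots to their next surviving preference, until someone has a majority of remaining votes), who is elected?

Round 1: Aisha 521, Zara 90, Marcus 135, Amara 496. Eliminate Zara.
Round 2: Aisha 521, Marcus 135, Amara 586. Eliminate Marcus.
Round 3: Aisha 521, Amara 721. Amara has a majority.

Amara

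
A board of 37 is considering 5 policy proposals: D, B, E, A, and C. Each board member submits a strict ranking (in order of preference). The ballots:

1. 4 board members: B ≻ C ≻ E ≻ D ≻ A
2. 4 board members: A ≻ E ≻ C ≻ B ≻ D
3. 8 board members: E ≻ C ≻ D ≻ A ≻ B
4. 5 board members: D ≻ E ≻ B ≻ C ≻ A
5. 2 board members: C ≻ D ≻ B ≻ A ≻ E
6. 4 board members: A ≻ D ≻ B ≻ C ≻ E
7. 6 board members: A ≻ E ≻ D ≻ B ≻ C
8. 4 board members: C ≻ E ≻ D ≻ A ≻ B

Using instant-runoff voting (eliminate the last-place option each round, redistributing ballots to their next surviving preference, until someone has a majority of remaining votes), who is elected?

E

Round 1: D 5, B 4, E 8, A 14, C 6. Eliminate B.
Round 2: D 5, E 8, A 14, C 10. Eliminate D.
Round 3: E 13, A 14, C 10. Eliminate C.
Round 4: E 21, A 16. E has a majority.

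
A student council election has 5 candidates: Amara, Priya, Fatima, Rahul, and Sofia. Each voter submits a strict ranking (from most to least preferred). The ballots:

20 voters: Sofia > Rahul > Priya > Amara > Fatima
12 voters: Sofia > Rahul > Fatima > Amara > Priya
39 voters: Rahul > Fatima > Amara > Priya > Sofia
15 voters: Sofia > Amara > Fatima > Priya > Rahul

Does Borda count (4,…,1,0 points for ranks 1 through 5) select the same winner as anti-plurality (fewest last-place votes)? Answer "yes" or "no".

no

Borda — scores: Amara 155, Priya 94, Fatima 171, Rahul 252, Sofia 188. Winner: Rahul.
Anti-plurality — last-place votes: Amara 0, Priya 12, Fatima 20, Rahul 15, Sofia 39. Winner: Amara.
The two methods disagree.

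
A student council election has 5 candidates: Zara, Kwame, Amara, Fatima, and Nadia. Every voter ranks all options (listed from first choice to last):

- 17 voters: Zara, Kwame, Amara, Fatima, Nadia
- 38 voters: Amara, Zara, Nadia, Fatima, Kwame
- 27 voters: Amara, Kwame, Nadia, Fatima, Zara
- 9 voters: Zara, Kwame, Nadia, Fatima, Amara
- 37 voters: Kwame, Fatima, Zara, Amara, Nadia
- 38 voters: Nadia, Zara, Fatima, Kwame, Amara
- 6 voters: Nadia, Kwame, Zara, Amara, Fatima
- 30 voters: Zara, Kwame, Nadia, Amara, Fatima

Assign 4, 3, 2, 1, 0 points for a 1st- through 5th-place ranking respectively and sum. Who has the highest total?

Zara

Zara: 17·4 + 38·3 + 27·0 + 9·4 + 37·2 + 38·3 + 6·2 + 30·4 = 538
Kwame: 17·3 + 38·0 + 27·3 + 9·3 + 37·4 + 38·1 + 6·3 + 30·3 = 453
Amara: 17·2 + 38·4 + 27·4 + 9·0 + 37·1 + 38·0 + 6·1 + 30·1 = 367
Fatima: 17·1 + 38·1 + 27·1 + 9·1 + 37·3 + 38·2 + 6·0 + 30·0 = 278
Nadia: 17·0 + 38·2 + 27·2 + 9·2 + 37·0 + 38·4 + 6·4 + 30·2 = 384
Zara has the highest Borda score (538).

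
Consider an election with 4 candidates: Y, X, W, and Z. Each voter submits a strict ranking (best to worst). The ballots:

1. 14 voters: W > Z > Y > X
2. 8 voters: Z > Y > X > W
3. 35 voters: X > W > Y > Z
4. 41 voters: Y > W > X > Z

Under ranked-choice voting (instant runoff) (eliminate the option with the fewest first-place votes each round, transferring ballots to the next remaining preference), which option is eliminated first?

Round 1: Y 41, X 35, W 14, Z 8. Eliminate Z.

Z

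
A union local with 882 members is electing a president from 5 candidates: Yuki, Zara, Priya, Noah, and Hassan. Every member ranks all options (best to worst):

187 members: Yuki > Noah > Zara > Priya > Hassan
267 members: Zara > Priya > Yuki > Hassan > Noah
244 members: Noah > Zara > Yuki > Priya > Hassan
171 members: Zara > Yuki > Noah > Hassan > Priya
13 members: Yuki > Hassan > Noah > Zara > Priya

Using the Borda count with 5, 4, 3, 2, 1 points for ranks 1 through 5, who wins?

Yuki: 187·5 + 267·3 + 244·3 + 171·4 + 13·5 = 3217
Zara: 187·3 + 267·5 + 244·4 + 171·5 + 13·2 = 3753
Priya: 187·2 + 267·4 + 244·2 + 171·1 + 13·1 = 2114
Noah: 187·4 + 267·1 + 244·5 + 171·3 + 13·3 = 2787
Hassan: 187·1 + 267·2 + 244·1 + 171·2 + 13·4 = 1359
Zara has the highest Borda score (3753).

Zara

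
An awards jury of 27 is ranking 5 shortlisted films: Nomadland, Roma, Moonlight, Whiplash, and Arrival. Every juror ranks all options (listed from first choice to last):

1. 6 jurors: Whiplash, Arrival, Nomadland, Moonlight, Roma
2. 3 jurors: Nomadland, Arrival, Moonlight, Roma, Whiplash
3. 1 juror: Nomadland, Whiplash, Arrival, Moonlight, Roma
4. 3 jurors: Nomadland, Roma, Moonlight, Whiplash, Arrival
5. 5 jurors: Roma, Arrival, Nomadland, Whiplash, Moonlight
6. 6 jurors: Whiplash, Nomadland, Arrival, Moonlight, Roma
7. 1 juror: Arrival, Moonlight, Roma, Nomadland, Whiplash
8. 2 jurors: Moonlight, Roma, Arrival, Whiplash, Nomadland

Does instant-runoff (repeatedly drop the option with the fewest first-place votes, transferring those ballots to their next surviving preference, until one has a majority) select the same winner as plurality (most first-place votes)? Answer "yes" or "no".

no

Instant-runoff — R1 Nomadland 7, Roma 5, Moonlight 2, Whiplash 12, Arrival 1 (Arrival out); R2 Nomadland 7, Roma 5, Moonlight 3, Whiplash 12 (Moonlight out); R3 Nomadland 7, Roma 8, Whiplash 12 (Nomadland out); R4 Roma 14, Whiplash 13 (Roma winner). Winner: Roma.
Plurality — first-place votes: Nomadland 7, Roma 5, Moonlight 2, Whiplash 12, Arrival 1. Winner: Whiplash.
The two methods disagree.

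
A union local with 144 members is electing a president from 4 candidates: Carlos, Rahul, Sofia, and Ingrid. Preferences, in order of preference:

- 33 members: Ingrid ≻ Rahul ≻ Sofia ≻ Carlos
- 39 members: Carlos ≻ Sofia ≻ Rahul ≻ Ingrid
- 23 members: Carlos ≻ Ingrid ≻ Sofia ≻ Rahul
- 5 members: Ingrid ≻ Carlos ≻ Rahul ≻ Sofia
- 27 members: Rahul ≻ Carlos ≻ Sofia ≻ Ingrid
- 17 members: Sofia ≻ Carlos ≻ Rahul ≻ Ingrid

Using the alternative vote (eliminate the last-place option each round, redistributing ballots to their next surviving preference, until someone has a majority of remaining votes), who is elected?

Round 1: Carlos 62, Rahul 27, Sofia 17, Ingrid 38. Eliminate Sofia.
Round 2: Carlos 79, Rahul 27, Ingrid 38. Carlos has a majority.

Carlos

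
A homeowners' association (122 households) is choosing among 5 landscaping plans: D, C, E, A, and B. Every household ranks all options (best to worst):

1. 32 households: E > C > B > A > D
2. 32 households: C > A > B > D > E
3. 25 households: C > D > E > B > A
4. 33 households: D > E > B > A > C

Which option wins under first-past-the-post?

First-place votes: D 33, C 57, E 32, A 0, B 0.
C has the most first-place votes.

C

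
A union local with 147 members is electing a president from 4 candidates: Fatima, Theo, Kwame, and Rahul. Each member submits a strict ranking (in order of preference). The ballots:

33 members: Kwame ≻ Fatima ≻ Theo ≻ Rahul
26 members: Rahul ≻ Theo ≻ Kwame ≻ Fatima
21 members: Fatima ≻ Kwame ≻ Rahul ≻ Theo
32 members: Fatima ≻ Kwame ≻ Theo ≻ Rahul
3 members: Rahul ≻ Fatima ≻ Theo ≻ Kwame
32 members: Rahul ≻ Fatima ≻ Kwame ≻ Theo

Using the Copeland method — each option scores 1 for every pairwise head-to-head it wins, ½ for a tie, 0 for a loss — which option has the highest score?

Fatima

Fatima: beats Theo, Kwame, and Rahul → score 3.
Theo: loses to Fatima, Kwame, and Rahul → score 0.
Kwame: beats Theo and Rahul; loses to Fatima → score 2.
Rahul: beats Theo; loses to Fatima and Kwame → score 1.
Fatima has the best pairwise record.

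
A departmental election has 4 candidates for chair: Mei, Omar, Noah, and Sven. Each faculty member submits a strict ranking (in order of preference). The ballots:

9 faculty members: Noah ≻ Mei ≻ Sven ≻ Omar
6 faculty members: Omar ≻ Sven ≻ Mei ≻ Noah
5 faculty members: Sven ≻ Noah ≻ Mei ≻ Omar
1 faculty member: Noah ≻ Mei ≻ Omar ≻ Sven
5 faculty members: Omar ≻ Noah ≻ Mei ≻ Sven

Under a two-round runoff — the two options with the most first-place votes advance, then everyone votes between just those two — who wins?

Noah

Round 1 first-place votes: Mei 0, Omar 11, Noah 10, Sven 5.
Omar and Noah advance.
Runoff: Omar is preferred to Noah by 11 voters; Noah by 15.
Noah wins the runoff.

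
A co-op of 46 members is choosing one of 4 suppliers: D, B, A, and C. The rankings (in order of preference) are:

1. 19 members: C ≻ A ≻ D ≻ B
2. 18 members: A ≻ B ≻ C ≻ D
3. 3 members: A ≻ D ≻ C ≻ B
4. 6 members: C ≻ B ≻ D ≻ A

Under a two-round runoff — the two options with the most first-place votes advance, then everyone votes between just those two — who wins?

Round 1 first-place votes: D 0, B 0, A 21, C 25.
C and A advance.
Runoff: C is preferred to A by 25 voters; A by 21.
C wins the runoff.

C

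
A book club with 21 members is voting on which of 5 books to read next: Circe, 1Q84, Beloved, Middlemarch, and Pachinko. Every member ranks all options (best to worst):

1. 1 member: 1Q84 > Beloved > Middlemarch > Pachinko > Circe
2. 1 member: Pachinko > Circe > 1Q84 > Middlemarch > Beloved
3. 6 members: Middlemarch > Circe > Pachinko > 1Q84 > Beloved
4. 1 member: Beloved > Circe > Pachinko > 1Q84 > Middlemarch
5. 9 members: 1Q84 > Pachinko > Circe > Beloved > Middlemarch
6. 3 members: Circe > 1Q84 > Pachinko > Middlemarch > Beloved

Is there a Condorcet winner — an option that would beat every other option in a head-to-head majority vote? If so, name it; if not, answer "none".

none

Checking pairwise contests:
Pachinko beats Circe 11–10.
Circe beats 1Q84 11–10.
Circe beats Beloved 19–2.
Circe beats Middlemarch 14–7.
1Q84 beats Pachinko 13–8.
Every option loses at least one head-to-head, so there is no Condorcet winner.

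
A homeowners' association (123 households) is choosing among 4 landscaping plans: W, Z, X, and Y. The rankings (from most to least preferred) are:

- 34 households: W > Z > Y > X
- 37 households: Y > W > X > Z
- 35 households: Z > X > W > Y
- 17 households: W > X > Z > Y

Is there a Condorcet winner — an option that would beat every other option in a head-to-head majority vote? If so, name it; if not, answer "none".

W vs Z: 88–35 for W.
W vs X: 88–35 for W.
W vs Y: 86–37 for W.
W beats every other option head-to-head.

W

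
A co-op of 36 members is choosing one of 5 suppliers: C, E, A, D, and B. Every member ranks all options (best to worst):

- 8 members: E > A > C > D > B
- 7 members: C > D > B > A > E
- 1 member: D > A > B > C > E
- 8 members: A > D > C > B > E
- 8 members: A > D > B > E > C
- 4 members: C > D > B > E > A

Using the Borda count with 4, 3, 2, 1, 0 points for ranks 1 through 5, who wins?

C: 8·2 + 7·4 + 1·1 + 8·2 + 8·0 + 4·4 = 77
E: 8·4 + 7·0 + 1·0 + 8·0 + 8·1 + 4·1 = 44
A: 8·3 + 7·1 + 1·3 + 8·4 + 8·4 + 4·0 = 98
D: 8·1 + 7·3 + 1·4 + 8·3 + 8·3 + 4·3 = 93
B: 8·0 + 7·2 + 1·2 + 8·1 + 8·2 + 4·2 = 48
A has the highest Borda score (98).

A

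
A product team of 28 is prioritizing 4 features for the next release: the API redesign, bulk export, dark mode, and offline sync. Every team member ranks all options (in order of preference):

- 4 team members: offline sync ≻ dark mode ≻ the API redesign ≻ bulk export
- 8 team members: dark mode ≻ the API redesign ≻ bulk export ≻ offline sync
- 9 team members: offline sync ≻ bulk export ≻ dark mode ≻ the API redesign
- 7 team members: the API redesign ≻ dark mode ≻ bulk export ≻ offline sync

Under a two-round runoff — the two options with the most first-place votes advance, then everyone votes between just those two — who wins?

Round 1 first-place votes: the API redesign 7, bulk export 0, dark mode 8, offline sync 13.
offline sync and dark mode advance.
Runoff: offline sync is preferred to dark mode by 13 voters; dark mode by 15.
dark mode wins the runoff.

dark mode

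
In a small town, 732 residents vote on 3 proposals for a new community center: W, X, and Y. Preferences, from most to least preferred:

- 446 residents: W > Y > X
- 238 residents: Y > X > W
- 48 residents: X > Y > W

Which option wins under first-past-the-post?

First-place votes: W 446, X 48, Y 238.
W has the most first-place votes.

W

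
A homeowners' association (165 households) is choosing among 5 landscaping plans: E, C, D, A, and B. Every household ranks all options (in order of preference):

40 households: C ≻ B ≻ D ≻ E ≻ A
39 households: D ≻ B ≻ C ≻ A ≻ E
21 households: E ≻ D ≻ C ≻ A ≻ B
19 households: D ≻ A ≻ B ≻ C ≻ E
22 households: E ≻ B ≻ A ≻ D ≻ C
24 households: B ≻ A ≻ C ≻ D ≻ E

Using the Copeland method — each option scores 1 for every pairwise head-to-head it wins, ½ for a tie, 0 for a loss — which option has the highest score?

E: beats A; loses to C, D, and B → score 1.
C: beats E and A; loses to D and B → score 2.
D: beats E, C, and A; loses to B → score 3.
A: loses to E, C, D, and B → score 0.
B: beats E, C, D, and A → score 4.
B has the best pairwise record.

B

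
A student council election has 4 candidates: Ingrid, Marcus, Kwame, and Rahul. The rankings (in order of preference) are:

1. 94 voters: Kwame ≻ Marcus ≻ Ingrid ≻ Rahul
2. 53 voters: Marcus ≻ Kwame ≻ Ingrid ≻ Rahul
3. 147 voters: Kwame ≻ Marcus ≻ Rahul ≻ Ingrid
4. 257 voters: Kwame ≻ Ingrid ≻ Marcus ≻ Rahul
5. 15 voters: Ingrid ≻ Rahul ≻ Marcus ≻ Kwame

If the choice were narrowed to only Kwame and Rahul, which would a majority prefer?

Kwame

Voters preferring Kwame to Rahul: 551; preferring Rahul to Kwame: 15.
Kwame wins the head-to-head.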